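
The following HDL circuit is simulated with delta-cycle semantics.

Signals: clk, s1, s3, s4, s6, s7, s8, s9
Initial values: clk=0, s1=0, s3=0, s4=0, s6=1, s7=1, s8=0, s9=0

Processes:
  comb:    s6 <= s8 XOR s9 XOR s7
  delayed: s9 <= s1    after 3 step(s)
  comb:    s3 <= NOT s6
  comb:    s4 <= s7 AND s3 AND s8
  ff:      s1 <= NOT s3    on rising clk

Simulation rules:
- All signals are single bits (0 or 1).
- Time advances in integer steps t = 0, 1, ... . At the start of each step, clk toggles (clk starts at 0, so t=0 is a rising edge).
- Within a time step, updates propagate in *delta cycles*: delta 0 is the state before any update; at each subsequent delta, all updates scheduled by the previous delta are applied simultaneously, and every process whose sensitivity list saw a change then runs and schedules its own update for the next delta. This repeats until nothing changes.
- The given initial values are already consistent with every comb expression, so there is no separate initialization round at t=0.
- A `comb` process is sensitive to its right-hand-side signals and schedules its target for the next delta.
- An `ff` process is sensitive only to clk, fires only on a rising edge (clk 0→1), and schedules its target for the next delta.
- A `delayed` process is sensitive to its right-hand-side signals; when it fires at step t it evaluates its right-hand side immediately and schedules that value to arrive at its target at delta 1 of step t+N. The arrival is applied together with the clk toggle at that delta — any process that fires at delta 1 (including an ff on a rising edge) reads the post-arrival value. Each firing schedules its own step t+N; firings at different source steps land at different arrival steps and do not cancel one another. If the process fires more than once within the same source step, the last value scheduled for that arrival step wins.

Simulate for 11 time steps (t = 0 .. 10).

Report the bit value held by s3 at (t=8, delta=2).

t0.Δ0 s4=0 s3=0 s8=0 s9=0 s1=0 s6=1 clk=0 s7=1
t0.Δ1 s4=0 s3=0 s8=0 s9=0 s1=0 s6=1 clk=1 s7=1
t0.Δ2 s4=0 s3=0 s8=0 s9=0 s1=1 s6=1 clk=1 s7=1
t1.Δ0 s4=0 s3=0 s8=0 s9=0 s1=1 s6=1 clk=1 s7=1
t1.Δ1 s4=0 s3=0 s8=0 s9=0 s1=1 s6=1 clk=0 s7=1
t2.Δ0 s4=0 s3=0 s8=0 s9=0 s1=1 s6=1 clk=0 s7=1
t2.Δ1 s4=0 s3=0 s8=0 s9=0 s1=1 s6=1 clk=1 s7=1
t3.Δ0 s4=0 s3=0 s8=0 s9=0 s1=1 s6=1 clk=1 s7=1
t3.Δ1 s4=0 s3=0 s8=0 s9=1 s1=1 s6=1 clk=0 s7=1
t3.Δ2 s4=0 s3=0 s8=0 s9=1 s1=1 s6=0 clk=0 s7=1
t3.Δ3 s4=0 s3=1 s8=0 s9=1 s1=1 s6=0 clk=0 s7=1
t4.Δ0 s4=0 s3=1 s8=0 s9=1 s1=1 s6=0 clk=0 s7=1
t4.Δ1 s4=0 s3=1 s8=0 s9=1 s1=1 s6=0 clk=1 s7=1
t4.Δ2 s4=0 s3=1 s8=0 s9=1 s1=0 s6=0 clk=1 s7=1
t5.Δ0 s4=0 s3=1 s8=0 s9=1 s1=0 s6=0 clk=1 s7=1
t5.Δ1 s4=0 s3=1 s8=0 s9=1 s1=0 s6=0 clk=0 s7=1
t6.Δ0 s4=0 s3=1 s8=0 s9=1 s1=0 s6=0 clk=0 s7=1
t6.Δ1 s4=0 s3=1 s8=0 s9=1 s1=0 s6=0 clk=1 s7=1
t7.Δ0 s4=0 s3=1 s8=0 s9=1 s1=0 s6=0 clk=1 s7=1
t7.Δ1 s4=0 s3=1 s8=0 s9=0 s1=0 s6=0 clk=0 s7=1
t7.Δ2 s4=0 s3=1 s8=0 s9=0 s1=0 s6=1 clk=0 s7=1
t7.Δ3 s4=0 s3=0 s8=0 s9=0 s1=0 s6=1 clk=0 s7=1
t8.Δ0 s4=0 s3=0 s8=0 s9=0 s1=0 s6=1 clk=0 s7=1
t8.Δ1 s4=0 s3=0 s8=0 s9=0 s1=0 s6=1 clk=1 s7=1
t8.Δ2 s4=0 s3=0 s8=0 s9=0 s1=1 s6=1 clk=1 s7=1
t9.Δ0 s4=0 s3=0 s8=0 s9=0 s1=1 s6=1 clk=1 s7=1
t9.Δ1 s4=0 s3=0 s8=0 s9=0 s1=1 s6=1 clk=0 s7=1
t10.Δ0 s4=0 s3=0 s8=0 s9=0 s1=1 s6=1 clk=0 s7=1
t10.Δ1 s4=0 s3=0 s8=0 s9=0 s1=1 s6=1 clk=1 s7=1

0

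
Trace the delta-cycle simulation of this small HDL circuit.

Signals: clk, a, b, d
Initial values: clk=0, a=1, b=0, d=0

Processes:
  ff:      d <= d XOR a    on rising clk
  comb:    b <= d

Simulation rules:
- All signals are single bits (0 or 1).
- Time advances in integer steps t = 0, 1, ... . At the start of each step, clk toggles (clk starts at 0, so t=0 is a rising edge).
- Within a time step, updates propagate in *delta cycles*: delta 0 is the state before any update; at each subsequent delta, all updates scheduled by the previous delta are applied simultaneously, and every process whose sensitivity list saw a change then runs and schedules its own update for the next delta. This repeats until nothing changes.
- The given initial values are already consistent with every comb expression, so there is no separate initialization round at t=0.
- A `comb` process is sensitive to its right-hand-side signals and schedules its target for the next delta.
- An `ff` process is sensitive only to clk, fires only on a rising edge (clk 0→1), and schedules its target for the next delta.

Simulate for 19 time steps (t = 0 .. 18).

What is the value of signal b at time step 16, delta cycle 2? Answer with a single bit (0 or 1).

[bits: clk,a,b,d]
t=0: Δ0=0100 Δ1=1100 Δ2=1101 Δ3=1111 | 3Δ
t=1: Δ0=1111 Δ1=0111 | 1Δ
t=2: Δ0=0111 Δ1=1111 Δ2=1110 Δ3=1100 | 3Δ
t=3: Δ0=1100 Δ1=0100 | 1Δ
t=4: Δ0=0100 Δ1=1100 Δ2=1101 Δ3=1111 | 3Δ
t=5: Δ0=1111 Δ1=0111 | 1Δ
t=6: Δ0=0111 Δ1=1111 Δ2=1110 Δ3=1100 | 3Δ
t=7: Δ0=1100 Δ1=0100 | 1Δ
t=8: Δ0=0100 Δ1=1100 Δ2=1101 Δ3=1111 | 3Δ
t=9: Δ0=1111 Δ1=0111 | 1Δ
t=10: Δ0=0111 Δ1=1111 Δ2=1110 Δ3=1100 | 3Δ
t=11: Δ0=1100 Δ1=0100 | 1Δ
t=12: Δ0=0100 Δ1=1100 Δ2=1101 Δ3=1111 | 3Δ
t=13: Δ0=1111 Δ1=0111 | 1Δ
t=14: Δ0=0111 Δ1=1111 Δ2=1110 Δ3=1100 | 3Δ
t=15: Δ0=1100 Δ1=0100 | 1Δ
t=16: Δ0=0100 Δ1=1100 Δ2=1101 Δ3=1111 | 3Δ
t=17: Δ0=1111 Δ1=0111 | 1Δ
t=18: Δ0=0111 Δ1=1111 Δ2=1110 Δ3=1100 | 3Δ

0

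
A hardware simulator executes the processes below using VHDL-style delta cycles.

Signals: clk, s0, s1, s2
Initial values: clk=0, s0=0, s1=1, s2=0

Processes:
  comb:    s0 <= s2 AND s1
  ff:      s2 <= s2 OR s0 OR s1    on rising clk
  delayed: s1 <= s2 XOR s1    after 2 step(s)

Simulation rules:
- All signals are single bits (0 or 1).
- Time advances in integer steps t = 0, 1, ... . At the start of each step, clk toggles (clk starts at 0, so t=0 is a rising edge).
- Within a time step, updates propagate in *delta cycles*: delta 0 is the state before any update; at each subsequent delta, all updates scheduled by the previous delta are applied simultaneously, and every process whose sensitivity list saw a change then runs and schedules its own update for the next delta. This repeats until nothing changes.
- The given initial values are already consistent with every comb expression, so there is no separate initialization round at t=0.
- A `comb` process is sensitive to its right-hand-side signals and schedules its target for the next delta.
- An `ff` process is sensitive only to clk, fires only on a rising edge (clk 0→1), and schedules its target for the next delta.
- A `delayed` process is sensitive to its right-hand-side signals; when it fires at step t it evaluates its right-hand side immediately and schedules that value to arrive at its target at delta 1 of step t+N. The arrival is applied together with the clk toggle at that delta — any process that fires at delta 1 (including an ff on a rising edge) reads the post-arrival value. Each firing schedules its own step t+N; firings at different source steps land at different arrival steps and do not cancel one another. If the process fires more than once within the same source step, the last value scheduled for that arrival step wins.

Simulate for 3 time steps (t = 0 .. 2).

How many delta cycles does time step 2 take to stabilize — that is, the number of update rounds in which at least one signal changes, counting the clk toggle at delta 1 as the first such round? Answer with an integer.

[bits: s1,s0,clk,s2]
t=0: Δ0=1000 Δ1=1010 Δ2=1011 Δ3=1111 | 3Δ
t=1: Δ0=1111 Δ1=1101 | 1Δ
t=2: Δ0=1101 Δ1=0111 Δ2=0011 | 2Δ

2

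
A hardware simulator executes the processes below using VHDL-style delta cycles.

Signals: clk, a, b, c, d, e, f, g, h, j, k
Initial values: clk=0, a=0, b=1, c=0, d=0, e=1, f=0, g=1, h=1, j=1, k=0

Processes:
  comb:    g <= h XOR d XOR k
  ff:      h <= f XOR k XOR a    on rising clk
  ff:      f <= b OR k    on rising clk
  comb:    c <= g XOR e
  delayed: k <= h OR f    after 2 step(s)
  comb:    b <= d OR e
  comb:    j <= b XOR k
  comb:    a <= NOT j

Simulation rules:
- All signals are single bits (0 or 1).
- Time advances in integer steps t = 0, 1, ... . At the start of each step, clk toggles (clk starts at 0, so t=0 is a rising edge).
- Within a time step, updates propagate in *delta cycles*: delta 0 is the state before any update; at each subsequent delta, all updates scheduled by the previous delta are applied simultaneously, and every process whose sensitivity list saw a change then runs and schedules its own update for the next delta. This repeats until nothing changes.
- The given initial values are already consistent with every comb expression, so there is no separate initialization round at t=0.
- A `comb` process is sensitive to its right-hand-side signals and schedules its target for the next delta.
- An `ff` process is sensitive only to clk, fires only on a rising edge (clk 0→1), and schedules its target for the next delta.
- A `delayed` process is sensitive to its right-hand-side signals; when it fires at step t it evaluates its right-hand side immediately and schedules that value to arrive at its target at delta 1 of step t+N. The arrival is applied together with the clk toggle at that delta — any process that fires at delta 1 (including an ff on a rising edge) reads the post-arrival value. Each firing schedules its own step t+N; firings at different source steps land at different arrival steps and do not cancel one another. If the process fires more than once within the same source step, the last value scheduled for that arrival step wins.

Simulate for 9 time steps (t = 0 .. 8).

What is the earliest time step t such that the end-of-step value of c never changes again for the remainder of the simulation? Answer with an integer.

4

t0.Δ0 e=1 c=0 k=0 clk=0 f=0 g=1 d=0 a=0 b=1 h=1 j=1
t0.Δ1 e=1 c=0 k=0 clk=1 f=0 g=1 d=0 a=0 b=1 h=1 j=1
t0.Δ2 e=1 c=0 k=0 clk=1 f=1 g=1 d=0 a=0 b=1 h=0 j=1
t0.Δ3 e=1 c=0 k=0 clk=1 f=1 g=0 d=0 a=0 b=1 h=0 j=1
t0.Δ4 e=1 c=1 k=0 clk=1 f=1 g=0 d=0 a=0 b=1 h=0 j=1
t1.Δ0 e=1 c=1 k=0 clk=1 f=1 g=0 d=0 a=0 b=1 h=0 j=1
t1.Δ1 e=1 c=1 k=0 clk=0 f=1 g=0 d=0 a=0 b=1 h=0 j=1
t2.Δ0 e=1 c=1 k=0 clk=0 f=1 g=0 d=0 a=0 b=1 h=0 j=1
t2.Δ1 e=1 c=1 k=1 clk=1 f=1 g=0 d=0 a=0 b=1 h=0 j=1
t2.Δ2 e=1 c=1 k=1 clk=1 f=1 g=1 d=0 a=0 b=1 h=0 j=0
t2.Δ3 e=1 c=0 k=1 clk=1 f=1 g=1 d=0 a=1 b=1 h=0 j=0
t3.Δ0 e=1 c=0 k=1 clk=1 f=1 g=1 d=0 a=1 b=1 h=0 j=0
t3.Δ1 e=1 c=0 k=1 clk=0 f=1 g=1 d=0 a=1 b=1 h=0 j=0
t4.Δ0 e=1 c=0 k=1 clk=0 f=1 g=1 d=0 a=1 b=1 h=0 j=0
t4.Δ1 e=1 c=0 k=1 clk=1 f=1 g=1 d=0 a=1 b=1 h=0 j=0
t4.Δ2 e=1 c=0 k=1 clk=1 f=1 g=1 d=0 a=1 b=1 h=1 j=0
t4.Δ3 e=1 c=0 k=1 clk=1 f=1 g=0 d=0 a=1 b=1 h=1 j=0
t4.Δ4 e=1 c=1 k=1 clk=1 f=1 g=0 d=0 a=1 b=1 h=1 j=0
t5.Δ0 e=1 c=1 k=1 clk=1 f=1 g=0 d=0 a=1 b=1 h=1 j=0
t5.Δ1 e=1 c=1 k=1 clk=0 f=1 g=0 d=0 a=1 b=1 h=1 j=0
t6.Δ0 e=1 c=1 k=1 clk=0 f=1 g=0 d=0 a=1 b=1 h=1 j=0
t6.Δ1 e=1 c=1 k=1 clk=1 f=1 g=0 d=0 a=1 b=1 h=1 j=0
t7.Δ0 e=1 c=1 k=1 clk=1 f=1 g=0 d=0 a=1 b=1 h=1 j=0
t7.Δ1 e=1 c=1 k=1 clk=0 f=1 g=0 d=0 a=1 b=1 h=1 j=0
t8.Δ0 e=1 c=1 k=1 clk=0 f=1 g=0 d=0 a=1 b=1 h=1 j=0
t8.Δ1 e=1 c=1 k=1 clk=1 f=1 g=0 d=0 a=1 b=1 h=1 j=0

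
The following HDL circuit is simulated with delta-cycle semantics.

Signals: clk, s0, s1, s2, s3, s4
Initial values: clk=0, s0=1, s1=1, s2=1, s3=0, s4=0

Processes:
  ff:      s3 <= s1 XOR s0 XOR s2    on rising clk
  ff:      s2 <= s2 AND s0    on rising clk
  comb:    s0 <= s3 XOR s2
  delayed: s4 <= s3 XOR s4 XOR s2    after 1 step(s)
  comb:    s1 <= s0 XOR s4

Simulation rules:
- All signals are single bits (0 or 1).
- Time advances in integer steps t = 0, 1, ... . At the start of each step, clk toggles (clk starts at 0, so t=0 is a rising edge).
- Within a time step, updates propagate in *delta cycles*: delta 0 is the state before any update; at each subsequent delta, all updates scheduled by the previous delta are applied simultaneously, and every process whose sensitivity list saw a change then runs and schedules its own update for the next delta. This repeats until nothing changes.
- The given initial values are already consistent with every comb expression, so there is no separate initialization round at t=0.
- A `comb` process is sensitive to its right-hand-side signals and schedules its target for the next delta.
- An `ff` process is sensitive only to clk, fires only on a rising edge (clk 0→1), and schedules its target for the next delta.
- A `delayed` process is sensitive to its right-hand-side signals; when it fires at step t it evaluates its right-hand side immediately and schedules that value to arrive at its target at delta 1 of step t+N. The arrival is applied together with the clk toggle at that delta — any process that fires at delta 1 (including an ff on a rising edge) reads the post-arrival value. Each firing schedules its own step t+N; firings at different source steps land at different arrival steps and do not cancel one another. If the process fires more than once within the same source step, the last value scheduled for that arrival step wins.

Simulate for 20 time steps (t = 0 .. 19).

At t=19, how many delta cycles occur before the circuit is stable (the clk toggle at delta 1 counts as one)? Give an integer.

2

[bits: s1,s4,s0,s3,clk,s2]
t=0: Δ0=101001 Δ1=101011 Δ2=101111 Δ3=100111 Δ4=000111 | 4Δ
t=1: Δ0=000111 Δ1=000101 | 1Δ
t=2: Δ0=000101 Δ1=000111 Δ2=000110 Δ3=001110 Δ4=101110 | 4Δ
t=3: Δ0=101110 Δ1=111100 Δ2=011100 | 2Δ
t=4: Δ0=011100 Δ1=001110 Δ2=101110 | 2Δ
t=5: Δ0=101110 Δ1=111100 Δ2=011100 | 2Δ
t=6: Δ0=011100 Δ1=001110 Δ2=101110 | 2Δ
t=7: Δ0=101110 Δ1=111100 Δ2=011100 | 2Δ
t=8: Δ0=011100 Δ1=001110 Δ2=101110 | 2Δ
t=9: Δ0=101110 Δ1=111100 Δ2=011100 | 2Δ
t=10: Δ0=011100 Δ1=001110 Δ2=101110 | 2Δ
t=11: Δ0=101110 Δ1=111100 Δ2=011100 | 2Δ
t=12: Δ0=011100 Δ1=001110 Δ2=101110 | 2Δ
t=13: Δ0=101110 Δ1=111100 Δ2=011100 | 2Δ
t=14: Δ0=011100 Δ1=001110 Δ2=101110 | 2Δ
t=15: Δ0=101110 Δ1=111100 Δ2=011100 | 2Δ
t=16: Δ0=011100 Δ1=001110 Δ2=101110 | 2Δ
t=17: Δ0=101110 Δ1=111100 Δ2=011100 | 2Δ
t=18: Δ0=011100 Δ1=001110 Δ2=101110 | 2Δ
t=19: Δ0=101110 Δ1=111100 Δ2=011100 | 2Δ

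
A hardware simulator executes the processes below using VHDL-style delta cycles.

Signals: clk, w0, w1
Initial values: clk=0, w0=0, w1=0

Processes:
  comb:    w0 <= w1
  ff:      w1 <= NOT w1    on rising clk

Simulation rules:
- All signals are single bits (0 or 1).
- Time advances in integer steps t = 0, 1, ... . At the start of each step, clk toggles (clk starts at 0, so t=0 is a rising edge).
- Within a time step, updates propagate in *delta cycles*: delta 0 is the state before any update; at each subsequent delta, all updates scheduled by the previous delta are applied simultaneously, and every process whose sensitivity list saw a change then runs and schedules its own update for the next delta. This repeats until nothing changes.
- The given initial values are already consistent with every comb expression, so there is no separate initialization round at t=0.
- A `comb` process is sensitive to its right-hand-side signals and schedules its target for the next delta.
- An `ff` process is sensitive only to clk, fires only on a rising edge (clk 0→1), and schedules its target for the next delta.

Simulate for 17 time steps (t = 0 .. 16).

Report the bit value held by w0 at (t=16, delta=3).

1

t=0 Δ0: w0=0 w1=0 clk=0
  Δ1: clk:0→1
  Δ2: w1:0→1
  Δ3: w0:0→1
  (3Δ to stable)
t=1 Δ0: w0=1 w1=1 clk=1
  Δ1: clk:1→0
  (1Δ to stable)
t=2 Δ0: w0=1 w1=1 clk=0
  Δ1: clk:0→1
  Δ2: w1:1→0
  Δ3: w0:1→0
  (3Δ to stable)
t=3 Δ0: w0=0 w1=0 clk=1
  Δ1: clk:1→0
  (1Δ to stable)
t=4 Δ0: w0=0 w1=0 clk=0
  Δ1: clk:0→1
  Δ2: w1:0→1
  Δ3: w0:0→1
  (3Δ to stable)
t=5 Δ0: w0=1 w1=1 clk=1
  Δ1: clk:1→0
  (1Δ to stable)
t=6 Δ0: w0=1 w1=1 clk=0
  Δ1: clk:0→1
  Δ2: w1:1→0
  Δ3: w0:1→0
  (3Δ to stable)
t=7 Δ0: w0=0 w1=0 clk=1
  Δ1: clk:1→0
  (1Δ to stable)
t=8 Δ0: w0=0 w1=0 clk=0
  Δ1: clk:0→1
  Δ2: w1:0→1
  Δ3: w0:0→1
  (3Δ to stable)
t=9 Δ0: w0=1 w1=1 clk=1
  Δ1: clk:1→0
  (1Δ to stable)
t=10 Δ0: w0=1 w1=1 clk=0
  Δ1: clk:0→1
  Δ2: w1:1→0
  Δ3: w0:1→0
  (3Δ to stable)
t=11 Δ0: w0=0 w1=0 clk=1
  Δ1: clk:1→0
  (1Δ to stable)
t=12 Δ0: w0=0 w1=0 clk=0
  Δ1: clk:0→1
  Δ2: w1:0→1
  Δ3: w0:0→1
  (3Δ to stable)
t=13 Δ0: w0=1 w1=1 clk=1
  Δ1: clk:1→0
  (1Δ to stable)
t=14 Δ0: w0=1 w1=1 clk=0
  Δ1: clk:0→1
  Δ2: w1:1→0
  Δ3: w0:1→0
  (3Δ to stable)
t=15 Δ0: w0=0 w1=0 clk=1
  Δ1: clk:1→0
  (1Δ to stable)
t=16 Δ0: w0=0 w1=0 clk=0
  Δ1: clk:0→1
  Δ2: w1:0→1
  Δ3: w0:0→1
  (3Δ to stable)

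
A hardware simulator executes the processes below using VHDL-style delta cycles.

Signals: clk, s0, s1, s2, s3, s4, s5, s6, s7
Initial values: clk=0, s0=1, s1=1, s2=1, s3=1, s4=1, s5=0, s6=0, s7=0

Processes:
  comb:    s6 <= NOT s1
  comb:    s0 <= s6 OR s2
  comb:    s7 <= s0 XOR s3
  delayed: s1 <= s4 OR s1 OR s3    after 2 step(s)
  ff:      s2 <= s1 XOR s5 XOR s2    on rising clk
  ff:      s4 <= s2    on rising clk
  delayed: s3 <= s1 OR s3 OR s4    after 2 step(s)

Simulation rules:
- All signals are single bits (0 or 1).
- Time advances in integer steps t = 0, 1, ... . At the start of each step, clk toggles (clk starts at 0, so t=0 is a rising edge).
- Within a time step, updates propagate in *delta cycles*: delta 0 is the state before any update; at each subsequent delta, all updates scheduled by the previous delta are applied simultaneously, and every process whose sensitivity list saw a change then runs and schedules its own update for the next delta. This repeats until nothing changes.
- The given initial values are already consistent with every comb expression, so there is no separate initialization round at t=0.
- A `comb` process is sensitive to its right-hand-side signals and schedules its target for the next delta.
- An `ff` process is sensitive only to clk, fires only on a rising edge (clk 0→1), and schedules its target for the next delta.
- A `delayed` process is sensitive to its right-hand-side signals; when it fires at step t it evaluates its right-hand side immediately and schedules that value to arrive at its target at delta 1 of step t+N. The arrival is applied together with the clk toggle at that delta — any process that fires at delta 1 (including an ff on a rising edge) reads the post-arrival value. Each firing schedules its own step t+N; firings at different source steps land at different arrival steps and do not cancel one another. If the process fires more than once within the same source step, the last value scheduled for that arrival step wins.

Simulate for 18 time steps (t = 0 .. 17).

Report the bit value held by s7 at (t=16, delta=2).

0

[bits: s0,s5,s2,s3,s6,s4,clk,s1,s7]
t=0: Δ0=101101010 Δ1=101101110 Δ2=100101110 Δ3=000101110 Δ4=000101111 | 4Δ
t=1: Δ0=000101111 Δ1=000101011 | 1Δ
t=2: Δ0=000101011 Δ1=000101111 Δ2=001100111 Δ3=101100111 Δ4=101100110 | 4Δ
t=3: Δ0=101100110 Δ1=101100010 | 1Δ
t=4: Δ0=101100010 Δ1=101100110 Δ2=100101110 Δ3=000101110 Δ4=000101111 | 4Δ
t=5: Δ0=000101111 Δ1=000101011 | 1Δ
t=6: Δ0=000101011 Δ1=000101111 Δ2=001100111 Δ3=101100111 Δ4=101100110 | 4Δ
t=7: Δ0=101100110 Δ1=101100010 | 1Δ
t=8: Δ0=101100010 Δ1=101100110 Δ2=100101110 Δ3=000101110 Δ4=000101111 | 4Δ
t=9: Δ0=000101111 Δ1=000101011 | 1Δ
t=10: Δ0=000101011 Δ1=000101111 Δ2=001100111 Δ3=101100111 Δ4=101100110 | 4Δ
t=11: Δ0=101100110 Δ1=101100010 | 1Δ
t=12: Δ0=101100010 Δ1=101100110 Δ2=100101110 Δ3=000101110 Δ4=000101111 | 4Δ
t=13: Δ0=000101111 Δ1=000101011 | 1Δ
t=14: Δ0=000101011 Δ1=000101111 Δ2=001100111 Δ3=101100111 Δ4=101100110 | 4Δ
t=15: Δ0=101100110 Δ1=101100010 | 1Δ
t=16: Δ0=101100010 Δ1=101100110 Δ2=100101110 Δ3=000101110 Δ4=000101111 | 4Δ
t=17: Δ0=000101111 Δ1=000101011 | 1Δ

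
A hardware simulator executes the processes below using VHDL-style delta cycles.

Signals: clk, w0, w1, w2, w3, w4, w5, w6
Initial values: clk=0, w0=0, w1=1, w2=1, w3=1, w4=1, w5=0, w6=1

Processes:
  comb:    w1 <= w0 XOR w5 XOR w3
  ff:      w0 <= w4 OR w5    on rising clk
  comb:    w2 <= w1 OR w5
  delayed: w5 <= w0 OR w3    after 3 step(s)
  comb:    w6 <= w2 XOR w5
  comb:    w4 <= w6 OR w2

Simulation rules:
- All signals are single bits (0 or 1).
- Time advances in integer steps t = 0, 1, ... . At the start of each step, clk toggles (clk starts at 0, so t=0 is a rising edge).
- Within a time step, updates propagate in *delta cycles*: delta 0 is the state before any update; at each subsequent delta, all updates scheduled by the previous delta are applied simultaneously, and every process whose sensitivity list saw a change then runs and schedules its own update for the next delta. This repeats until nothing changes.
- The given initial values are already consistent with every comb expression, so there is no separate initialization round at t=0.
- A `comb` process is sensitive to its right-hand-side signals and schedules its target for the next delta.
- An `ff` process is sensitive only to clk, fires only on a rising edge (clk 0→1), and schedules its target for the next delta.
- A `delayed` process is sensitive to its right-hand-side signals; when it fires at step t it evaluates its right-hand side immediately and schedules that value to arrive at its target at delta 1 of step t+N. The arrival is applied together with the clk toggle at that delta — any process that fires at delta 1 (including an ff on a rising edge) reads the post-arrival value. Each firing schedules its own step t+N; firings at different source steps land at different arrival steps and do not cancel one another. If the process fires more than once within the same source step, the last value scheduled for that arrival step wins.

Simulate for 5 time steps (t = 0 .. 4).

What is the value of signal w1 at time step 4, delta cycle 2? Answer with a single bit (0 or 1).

[bits: w0,w5,w1,w4,w3,w6,w2,clk]
t=0: Δ0=00111110 Δ1=00111111 Δ2=10111111 Δ3=10011111 Δ4=10011101 Δ5=10011001 Δ6=10001001 | 6Δ
t=1: Δ0=10001001 Δ1=10001000 | 1Δ
t=2: Δ0=10001000 Δ1=10001001 Δ2=00001001 Δ3=00101001 Δ4=00101011 Δ5=00111111 | 5Δ
t=3: Δ0=00111111 Δ1=01111110 Δ2=01011010 | 2Δ
t=4: Δ0=01011010 Δ1=01011011 Δ2=11011011 Δ3=11111011 | 3Δ

0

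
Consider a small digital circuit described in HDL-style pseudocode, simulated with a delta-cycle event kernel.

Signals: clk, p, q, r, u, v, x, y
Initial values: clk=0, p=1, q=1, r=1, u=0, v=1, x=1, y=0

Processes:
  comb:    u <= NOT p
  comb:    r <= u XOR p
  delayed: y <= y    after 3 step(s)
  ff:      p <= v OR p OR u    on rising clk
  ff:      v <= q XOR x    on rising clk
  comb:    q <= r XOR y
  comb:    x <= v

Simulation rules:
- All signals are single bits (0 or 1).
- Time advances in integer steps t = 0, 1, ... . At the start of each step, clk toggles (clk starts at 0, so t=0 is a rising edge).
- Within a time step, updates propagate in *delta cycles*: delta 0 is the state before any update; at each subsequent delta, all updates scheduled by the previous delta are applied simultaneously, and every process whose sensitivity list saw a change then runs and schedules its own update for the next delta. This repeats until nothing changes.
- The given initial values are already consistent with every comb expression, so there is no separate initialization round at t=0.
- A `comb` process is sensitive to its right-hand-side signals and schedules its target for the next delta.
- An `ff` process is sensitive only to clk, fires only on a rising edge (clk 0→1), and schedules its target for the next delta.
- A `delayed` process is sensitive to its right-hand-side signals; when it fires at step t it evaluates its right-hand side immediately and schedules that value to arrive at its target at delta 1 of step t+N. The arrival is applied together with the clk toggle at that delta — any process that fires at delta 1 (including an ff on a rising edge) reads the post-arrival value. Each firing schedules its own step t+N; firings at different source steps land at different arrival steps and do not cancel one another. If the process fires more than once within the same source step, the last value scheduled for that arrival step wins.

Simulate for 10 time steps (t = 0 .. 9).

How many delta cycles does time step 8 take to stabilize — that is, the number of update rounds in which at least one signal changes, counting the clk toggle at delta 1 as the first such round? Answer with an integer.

[bits: v,y,r,clk,u,q,x,p]
t=0: Δ0=10100111 Δ1=10110111 Δ2=00110111 Δ3=00110101 | 3Δ
t=1: Δ0=00110101 Δ1=00100101 | 1Δ
t=2: Δ0=00100101 Δ1=00110101 Δ2=10110101 Δ3=10110111 | 3Δ
t=3: Δ0=10110111 Δ1=10100111 | 1Δ
t=4: Δ0=10100111 Δ1=10110111 Δ2=00110111 Δ3=00110101 | 3Δ
t=5: Δ0=00110101 Δ1=00100101 | 1Δ
t=6: Δ0=00100101 Δ1=00110101 Δ2=10110101 Δ3=10110111 | 3Δ
t=7: Δ0=10110111 Δ1=10100111 | 1Δ
t=8: Δ0=10100111 Δ1=10110111 Δ2=00110111 Δ3=00110101 | 3Δ
t=9: Δ0=00110101 Δ1=00100101 | 1Δ

3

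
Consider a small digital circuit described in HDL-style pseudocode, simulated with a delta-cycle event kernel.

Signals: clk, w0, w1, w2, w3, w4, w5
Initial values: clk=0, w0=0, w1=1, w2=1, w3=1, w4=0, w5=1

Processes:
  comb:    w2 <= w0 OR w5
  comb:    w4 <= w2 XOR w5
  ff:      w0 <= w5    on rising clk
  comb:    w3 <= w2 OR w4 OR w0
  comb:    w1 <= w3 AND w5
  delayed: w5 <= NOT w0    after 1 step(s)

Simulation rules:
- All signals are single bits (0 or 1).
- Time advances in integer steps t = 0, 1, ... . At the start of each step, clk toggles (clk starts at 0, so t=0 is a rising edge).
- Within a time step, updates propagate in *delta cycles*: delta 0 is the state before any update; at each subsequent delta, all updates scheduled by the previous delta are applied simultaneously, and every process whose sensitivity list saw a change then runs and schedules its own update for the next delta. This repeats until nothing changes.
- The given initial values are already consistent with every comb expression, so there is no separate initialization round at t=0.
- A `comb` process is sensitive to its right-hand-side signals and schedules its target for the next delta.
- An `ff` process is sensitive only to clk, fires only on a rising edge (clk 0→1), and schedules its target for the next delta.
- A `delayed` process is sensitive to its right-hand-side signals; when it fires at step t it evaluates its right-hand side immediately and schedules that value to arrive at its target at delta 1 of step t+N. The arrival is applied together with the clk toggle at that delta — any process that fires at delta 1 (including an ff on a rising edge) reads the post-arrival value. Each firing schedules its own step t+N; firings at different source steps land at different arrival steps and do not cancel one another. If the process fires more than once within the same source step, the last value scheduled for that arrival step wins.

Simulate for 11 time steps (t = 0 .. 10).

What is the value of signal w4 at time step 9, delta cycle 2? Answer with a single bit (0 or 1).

t=0 Δ0: clk=0 w2=1 w1=1 w0=0 w5=1 w3=1 w4=0
  Δ1: clk:0→1
  Δ2: w0:0→1
  (2Δ to stable)
t=1 Δ0: clk=1 w2=1 w1=1 w0=1 w5=1 w3=1 w4=0
  Δ1: clk:1→0, w5:1→0
  Δ2: w1:1→0, w4:0→1
  (2Δ to stable)
t=2 Δ0: clk=0 w2=1 w1=0 w0=1 w5=0 w3=1 w4=1
  Δ1: clk:0→1
  Δ2: w0:1→0
  Δ3: w2:1→0
  Δ4: w4:1→0
  Δ5: w3:1→0
  (5Δ to stable)
t=3 Δ0: clk=1 w2=0 w1=0 w0=0 w5=0 w3=0 w4=0
  Δ1: clk:1→0, w5:0→1
  Δ2: w2:0→1, w4:0→1
  Δ3: w3:0→1, w4:1→0
  Δ4: w1:0→1
  (4Δ to stable)
t=4 Δ0: clk=0 w2=1 w1=1 w0=0 w5=1 w3=1 w4=0
  Δ1: clk:0→1
  Δ2: w0:0→1
  (2Δ to stable)
t=5 Δ0: clk=1 w2=1 w1=1 w0=1 w5=1 w3=1 w4=0
  Δ1: clk:1→0, w5:1→0
  Δ2: w1:1→0, w4:0→1
  (2Δ to stable)
t=6 Δ0: clk=0 w2=1 w1=0 w0=1 w5=0 w3=1 w4=1
  Δ1: clk:0→1
  Δ2: w0:1→0
  Δ3: w2:1→0
  Δ4: w4:1→0
  Δ5: w3:1→0
  (5Δ to stable)
t=7 Δ0: clk=1 w2=0 w1=0 w0=0 w5=0 w3=0 w4=0
  Δ1: clk:1→0, w5:0→1
  Δ2: w2:0→1, w4:0→1
  Δ3: w3:0→1, w4:1→0
  Δ4: w1:0→1
  (4Δ to stable)
t=8 Δ0: clk=0 w2=1 w1=1 w0=0 w5=1 w3=1 w4=0
  Δ1: clk:0→1
  Δ2: w0:0→1
  (2Δ to stable)
t=9 Δ0: clk=1 w2=1 w1=1 w0=1 w5=1 w3=1 w4=0
  Δ1: clk:1→0, w5:1→0
  Δ2: w1:1→0, w4:0→1
  (2Δ to stable)
t=10 Δ0: clk=0 w2=1 w1=0 w0=1 w5=0 w3=1 w4=1
  Δ1: clk:0→1
  Δ2: w0:1→0
  Δ3: w2:1→0
  Δ4: w4:1→0
  Δ5: w3:1→0
  (5Δ to stable)

1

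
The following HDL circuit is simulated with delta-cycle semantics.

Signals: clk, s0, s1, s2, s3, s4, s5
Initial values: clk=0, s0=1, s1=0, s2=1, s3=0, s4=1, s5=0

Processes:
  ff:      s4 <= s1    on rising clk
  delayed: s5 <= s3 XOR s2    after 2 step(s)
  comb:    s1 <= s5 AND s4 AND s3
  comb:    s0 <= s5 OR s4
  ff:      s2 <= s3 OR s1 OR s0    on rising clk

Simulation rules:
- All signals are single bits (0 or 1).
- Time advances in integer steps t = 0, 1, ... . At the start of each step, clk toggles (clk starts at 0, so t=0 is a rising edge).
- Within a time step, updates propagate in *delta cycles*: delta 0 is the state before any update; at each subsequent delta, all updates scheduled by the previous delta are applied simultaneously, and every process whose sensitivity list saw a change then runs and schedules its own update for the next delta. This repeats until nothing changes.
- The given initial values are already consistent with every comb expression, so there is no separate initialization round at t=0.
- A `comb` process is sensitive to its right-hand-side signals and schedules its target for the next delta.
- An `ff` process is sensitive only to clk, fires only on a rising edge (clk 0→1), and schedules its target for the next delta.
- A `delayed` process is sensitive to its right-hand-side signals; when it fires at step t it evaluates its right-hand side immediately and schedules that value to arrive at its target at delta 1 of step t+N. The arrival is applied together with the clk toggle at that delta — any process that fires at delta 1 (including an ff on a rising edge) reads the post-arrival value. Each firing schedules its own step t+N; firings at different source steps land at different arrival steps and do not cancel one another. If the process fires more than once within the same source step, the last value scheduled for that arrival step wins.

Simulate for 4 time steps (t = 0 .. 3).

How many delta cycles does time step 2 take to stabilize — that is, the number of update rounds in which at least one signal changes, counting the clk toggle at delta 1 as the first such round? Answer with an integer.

t=0 Δ0: s0=1 s5=0 s3=0 s2=1 s1=0 s4=1 clk=0
  Δ1: clk:0→1
  Δ2: s4:1→0
  Δ3: s0:1→0
  (3Δ to stable)
t=1 Δ0: s0=0 s5=0 s3=0 s2=1 s1=0 s4=0 clk=1
  Δ1: clk:1→0
  (1Δ to stable)
t=2 Δ0: s0=0 s5=0 s3=0 s2=1 s1=0 s4=0 clk=0
  Δ1: clk:0→1
  Δ2: s2:1→0
  (2Δ to stable)
t=3 Δ0: s0=0 s5=0 s3=0 s2=0 s1=0 s4=0 clk=1
  Δ1: clk:1→0
  (1Δ to stable)

2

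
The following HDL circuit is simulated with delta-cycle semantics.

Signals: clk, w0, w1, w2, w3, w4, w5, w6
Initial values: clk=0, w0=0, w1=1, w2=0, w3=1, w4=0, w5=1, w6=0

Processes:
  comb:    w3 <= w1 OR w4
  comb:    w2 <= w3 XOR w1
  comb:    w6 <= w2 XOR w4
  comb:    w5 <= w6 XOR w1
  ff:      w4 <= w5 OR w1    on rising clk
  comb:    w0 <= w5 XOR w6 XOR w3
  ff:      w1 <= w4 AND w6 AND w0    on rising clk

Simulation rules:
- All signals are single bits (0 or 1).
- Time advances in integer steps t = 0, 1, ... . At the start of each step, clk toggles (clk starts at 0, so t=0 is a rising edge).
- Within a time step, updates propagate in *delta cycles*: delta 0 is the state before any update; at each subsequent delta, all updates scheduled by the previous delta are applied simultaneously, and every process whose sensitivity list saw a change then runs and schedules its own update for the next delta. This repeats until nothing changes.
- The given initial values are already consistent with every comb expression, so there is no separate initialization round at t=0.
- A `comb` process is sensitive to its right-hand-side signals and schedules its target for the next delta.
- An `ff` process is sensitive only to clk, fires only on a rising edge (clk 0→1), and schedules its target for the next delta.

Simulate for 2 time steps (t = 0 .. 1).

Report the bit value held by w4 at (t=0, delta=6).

1

t0.Δ0 w4=0 w2=0 clk=0 w5=1 w6=0 w1=1 w0=0 w3=1
t0.Δ1 w4=0 w2=0 clk=1 w5=1 w6=0 w1=1 w0=0 w3=1
t0.Δ2 w4=1 w2=0 clk=1 w5=1 w6=0 w1=0 w0=0 w3=1
t0.Δ3 w4=1 w2=1 clk=1 w5=0 w6=1 w1=0 w0=0 w3=1
t0.Δ4 w4=1 w2=1 clk=1 w5=1 w6=0 w1=0 w0=0 w3=1
t0.Δ5 w4=1 w2=1 clk=1 w5=0 w6=0 w1=0 w0=0 w3=1
t0.Δ6 w4=1 w2=1 clk=1 w5=0 w6=0 w1=0 w0=1 w3=1
t1.Δ0 w4=1 w2=1 clk=1 w5=0 w6=0 w1=0 w0=1 w3=1
t1.Δ1 w4=1 w2=1 clk=0 w5=0 w6=0 w1=0 w0=1 w3=1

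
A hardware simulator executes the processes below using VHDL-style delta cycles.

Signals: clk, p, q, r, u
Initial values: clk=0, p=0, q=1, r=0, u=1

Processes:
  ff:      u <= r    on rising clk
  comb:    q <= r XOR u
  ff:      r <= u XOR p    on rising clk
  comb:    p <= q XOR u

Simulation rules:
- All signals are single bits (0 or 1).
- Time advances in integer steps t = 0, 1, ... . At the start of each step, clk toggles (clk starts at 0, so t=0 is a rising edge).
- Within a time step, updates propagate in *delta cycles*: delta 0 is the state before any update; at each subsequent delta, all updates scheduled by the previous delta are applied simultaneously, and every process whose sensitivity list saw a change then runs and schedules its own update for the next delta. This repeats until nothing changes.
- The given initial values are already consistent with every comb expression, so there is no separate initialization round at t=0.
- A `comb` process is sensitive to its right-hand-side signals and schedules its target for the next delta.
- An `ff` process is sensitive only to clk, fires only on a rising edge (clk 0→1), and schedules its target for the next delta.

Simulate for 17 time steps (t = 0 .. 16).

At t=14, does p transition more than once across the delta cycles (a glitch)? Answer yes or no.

yes

[bits: q,r,clk,p,u]
t=0: Δ0=10001 Δ1=10101 Δ2=11100 Δ3=11110 | 3Δ
t=1: Δ0=11110 Δ1=11010 | 1Δ
t=2: Δ0=11010 Δ1=11110 Δ2=11111 Δ3=01101 Δ4=01111 | 4Δ
t=3: Δ0=01111 Δ1=01011 | 1Δ
t=4: Δ0=01011 Δ1=01111 Δ2=00111 Δ3=10111 Δ4=10101 | 4Δ
t=5: Δ0=10101 Δ1=10001 | 1Δ
t=6: Δ0=10001 Δ1=10101 Δ2=11100 Δ3=11110 | 3Δ
t=7: Δ0=11110 Δ1=11010 | 1Δ
t=8: Δ0=11010 Δ1=11110 Δ2=11111 Δ3=01101 Δ4=01111 | 4Δ
t=9: Δ0=01111 Δ1=01011 | 1Δ
t=10: Δ0=01011 Δ1=01111 Δ2=00111 Δ3=10111 Δ4=10101 | 4Δ
t=11: Δ0=10101 Δ1=10001 | 1Δ
t=12: Δ0=10001 Δ1=10101 Δ2=11100 Δ3=11110 | 3Δ
t=13: Δ0=11110 Δ1=11010 | 1Δ
t=14: Δ0=11010 Δ1=11110 Δ2=11111 Δ3=01101 Δ4=01111 | 4Δ
t=15: Δ0=01111 Δ1=01011 | 1Δ
t=16: Δ0=01011 Δ1=01111 Δ2=00111 Δ3=10111 Δ4=10101 | 4Δ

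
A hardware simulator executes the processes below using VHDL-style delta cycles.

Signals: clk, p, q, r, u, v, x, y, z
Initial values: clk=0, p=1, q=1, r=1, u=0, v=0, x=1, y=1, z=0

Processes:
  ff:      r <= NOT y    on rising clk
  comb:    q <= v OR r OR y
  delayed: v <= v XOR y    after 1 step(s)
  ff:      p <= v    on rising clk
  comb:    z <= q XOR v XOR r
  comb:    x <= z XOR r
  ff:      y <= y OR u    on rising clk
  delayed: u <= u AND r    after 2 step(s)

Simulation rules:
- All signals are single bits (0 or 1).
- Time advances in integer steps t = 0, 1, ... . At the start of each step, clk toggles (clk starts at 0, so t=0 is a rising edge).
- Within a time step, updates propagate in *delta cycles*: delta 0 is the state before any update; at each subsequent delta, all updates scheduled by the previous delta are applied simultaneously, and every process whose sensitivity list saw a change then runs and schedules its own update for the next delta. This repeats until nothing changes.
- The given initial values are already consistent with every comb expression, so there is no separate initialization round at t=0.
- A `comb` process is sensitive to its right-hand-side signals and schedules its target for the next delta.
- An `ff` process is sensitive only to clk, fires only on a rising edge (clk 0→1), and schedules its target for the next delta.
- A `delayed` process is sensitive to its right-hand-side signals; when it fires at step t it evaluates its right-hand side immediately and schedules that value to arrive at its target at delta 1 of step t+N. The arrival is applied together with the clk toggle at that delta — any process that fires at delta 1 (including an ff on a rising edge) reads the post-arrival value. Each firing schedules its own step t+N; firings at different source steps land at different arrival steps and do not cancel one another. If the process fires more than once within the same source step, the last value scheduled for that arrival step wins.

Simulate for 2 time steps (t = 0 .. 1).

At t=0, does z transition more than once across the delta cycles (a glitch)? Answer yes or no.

no

[bits: p,u,v,z,x,r,q,clk,y]
t=0: Δ0=100011101 Δ1=100011111 Δ2=000010111 Δ3=000100111 Δ4=000110111 | 4Δ
t=1: Δ0=000110111 Δ1=000110101 | 1Δ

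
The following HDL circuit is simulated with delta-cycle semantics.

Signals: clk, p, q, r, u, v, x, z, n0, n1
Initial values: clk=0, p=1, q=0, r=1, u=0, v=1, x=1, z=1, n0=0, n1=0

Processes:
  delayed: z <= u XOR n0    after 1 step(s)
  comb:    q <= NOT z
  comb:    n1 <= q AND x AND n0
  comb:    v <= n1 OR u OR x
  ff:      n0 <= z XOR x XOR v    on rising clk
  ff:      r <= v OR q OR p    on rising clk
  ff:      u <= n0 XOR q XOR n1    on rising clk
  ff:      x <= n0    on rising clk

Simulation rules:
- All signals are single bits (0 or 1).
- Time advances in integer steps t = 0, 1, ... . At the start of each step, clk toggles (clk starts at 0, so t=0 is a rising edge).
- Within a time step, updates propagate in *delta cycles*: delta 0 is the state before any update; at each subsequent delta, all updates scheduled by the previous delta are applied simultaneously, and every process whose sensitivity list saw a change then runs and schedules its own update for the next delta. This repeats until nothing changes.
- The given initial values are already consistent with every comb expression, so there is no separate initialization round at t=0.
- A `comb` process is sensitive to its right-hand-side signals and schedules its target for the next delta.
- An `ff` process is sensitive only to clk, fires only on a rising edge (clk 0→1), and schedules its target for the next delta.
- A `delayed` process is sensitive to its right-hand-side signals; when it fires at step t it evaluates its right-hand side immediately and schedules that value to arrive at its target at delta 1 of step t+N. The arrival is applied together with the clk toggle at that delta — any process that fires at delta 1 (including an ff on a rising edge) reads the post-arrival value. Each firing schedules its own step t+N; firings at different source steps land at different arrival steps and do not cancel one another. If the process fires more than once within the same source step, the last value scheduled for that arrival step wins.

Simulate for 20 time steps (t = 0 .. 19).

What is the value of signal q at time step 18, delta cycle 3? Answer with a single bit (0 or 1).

[bits: r,x,n1,n0,clk,p,q,z,u,v]
t=0: Δ0=1100010101 Δ1=1100110101 Δ2=1001110101 Δ3=1001110100 | 3Δ
t=1: Δ0=1001110100 Δ1=1001010100 | 1Δ
t=2: Δ0=1001010100 Δ1=1001110100 Δ2=1101110110 Δ3=1101110111 | 3Δ
t=3: Δ0=1101110111 Δ1=1101010011 Δ2=1101011011 Δ3=1111011011 | 3Δ
t=4: Δ0=1111011011 Δ1=1111111011 Δ2=1110111011 Δ3=1100111011 | 3Δ
t=5: Δ0=1100111011 Δ1=1100011111 Δ2=1100010111 | 2Δ
t=6: Δ0=1100010111 Δ1=1100110111 Δ2=1001110101 Δ3=1001110100 | 3Δ
t=7: Δ0=1001110100 Δ1=1001010100 | 1Δ
t=8: Δ0=1001010100 Δ1=1001110100 Δ2=1101110110 Δ3=1101110111 | 3Δ
t=9: Δ0=1101110111 Δ1=1101010011 Δ2=1101011011 Δ3=1111011011 | 3Δ
t=10: Δ0=1111011011 Δ1=1111111011 Δ2=1110111011 Δ3=1100111011 | 3Δ
t=11: Δ0=1100111011 Δ1=1100011111 Δ2=1100010111 | 2Δ
t=12: Δ0=1100010111 Δ1=1100110111 Δ2=1001110101 Δ3=1001110100 | 3Δ
t=13: Δ0=1001110100 Δ1=1001010100 | 1Δ
t=14: Δ0=1001010100 Δ1=1001110100 Δ2=1101110110 Δ3=1101110111 | 3Δ
t=15: Δ0=1101110111 Δ1=1101010011 Δ2=1101011011 Δ3=1111011011 | 3Δ
t=16: Δ0=1111011011 Δ1=1111111011 Δ2=1110111011 Δ3=1100111011 | 3Δ
t=17: Δ0=1100111011 Δ1=1100011111 Δ2=1100010111 | 2Δ
t=18: Δ0=1100010111 Δ1=1100110111 Δ2=1001110101 Δ3=1001110100 | 3Δ
t=19: Δ0=1001110100 Δ1=1001010100 | 1Δ

0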